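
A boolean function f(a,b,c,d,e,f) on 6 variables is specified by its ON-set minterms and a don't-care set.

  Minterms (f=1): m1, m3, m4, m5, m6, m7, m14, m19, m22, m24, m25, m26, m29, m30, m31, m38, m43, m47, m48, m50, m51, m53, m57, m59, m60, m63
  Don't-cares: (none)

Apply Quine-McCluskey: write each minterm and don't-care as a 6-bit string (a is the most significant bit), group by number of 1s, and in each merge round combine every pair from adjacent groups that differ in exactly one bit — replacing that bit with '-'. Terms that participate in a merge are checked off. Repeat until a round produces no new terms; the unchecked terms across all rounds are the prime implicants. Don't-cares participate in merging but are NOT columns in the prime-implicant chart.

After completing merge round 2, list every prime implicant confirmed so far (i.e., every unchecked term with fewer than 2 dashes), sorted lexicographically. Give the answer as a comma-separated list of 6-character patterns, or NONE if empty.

Round 0: 000001✓ 000011✓ 000100✓ 000101✓ 000110✓ 000111✓ 001110✓ 010011✓ 010110✓ 011000✓ 011001✓ 011010✓ 011101✓ 011110✓ 011111✓ 100110✓ 101011✓ 101111✓ 110000✓ 110010✓ 110011✓ 110101 111001✓ 111011✓ 111100 111111✓
Round 1: -00110 -10011 -11001 -11111 0-0011 0-0110✓ 0-1110✓ 00-110✓ 000-01✓ 000-11✓ 0000-1✓ 0001-0✓ 0001-1✓ 00010-✓ 00011-✓ 01-110✓ 011-01 011-10 0110-0 01100- 0111-1 01111- 1-1011✓ 1-1111✓ 101-11✓ 11-011 1100-0 11001- 111-11✓ 1110-1
Round 2: 0--110 000--1 0001-- 1-1-11
PIs = {-00110, -10011, -11001, -11111, 0--110, 0-0011, 000--1, 0001--, 011-01, 011-10, 0110-0, 01100-, 0111-1, 01111-, 1-1-11, 11-011, 1100-0, 11001-, 110101, 1110-1, 111100}

-00110, -10011, -11001, -11111, 0-0011, 011-01, 011-10, 0110-0, 01100-, 0111-1, 01111-, 11-011, 1100-0, 11001-, 110101, 1110-1, 111100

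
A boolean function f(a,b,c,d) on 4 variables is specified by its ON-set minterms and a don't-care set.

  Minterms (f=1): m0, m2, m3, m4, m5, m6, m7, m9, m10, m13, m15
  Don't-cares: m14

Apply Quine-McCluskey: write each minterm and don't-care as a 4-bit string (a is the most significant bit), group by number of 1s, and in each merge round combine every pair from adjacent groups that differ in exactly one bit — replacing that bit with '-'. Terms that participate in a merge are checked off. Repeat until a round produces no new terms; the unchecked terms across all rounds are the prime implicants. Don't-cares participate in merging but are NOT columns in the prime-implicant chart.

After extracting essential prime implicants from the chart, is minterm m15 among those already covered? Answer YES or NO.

NO

Round 0: 0000✓ 0010✓ 0011✓ 0100✓ 0101✓ 0110✓ 0111✓ 1001✓ 1010✓ 1101✓ 1110✓ 1111✓
Round 1: -010✓ -101✓ -110✓ -111✓ 0-00✓ 0-10✓ 0-11✓ 00-0✓ 001-✓ 01-0✓ 01-1✓ 010-✓ 011-✓ 1-01 1-10✓ 11-1✓ 111-✓
Round 2: --10 -1-1 -11- 0--0 0-1- 01--
PIs = {--10, -1-1, -11-, 0--0, 0-1-, 01--, 1-01}
Coverage chart:
  m0: 0--0 ←essential
  m2: --10,0--0,0-1-
  m3: 0-1- ←essential
  m4: 0--0,01--
  m5: -1-1,01--
  m6: --10,-11-,0--0,0-1-,01--
  m7: -1-1,-11-,0-1-,01--
  m9: 1-01 ←essential
  m10: --10 ←essential
  m13: -1-1,1-01
  m15: -1-1,-11-
Essential: --10, 0--0, 0-1-, 1-01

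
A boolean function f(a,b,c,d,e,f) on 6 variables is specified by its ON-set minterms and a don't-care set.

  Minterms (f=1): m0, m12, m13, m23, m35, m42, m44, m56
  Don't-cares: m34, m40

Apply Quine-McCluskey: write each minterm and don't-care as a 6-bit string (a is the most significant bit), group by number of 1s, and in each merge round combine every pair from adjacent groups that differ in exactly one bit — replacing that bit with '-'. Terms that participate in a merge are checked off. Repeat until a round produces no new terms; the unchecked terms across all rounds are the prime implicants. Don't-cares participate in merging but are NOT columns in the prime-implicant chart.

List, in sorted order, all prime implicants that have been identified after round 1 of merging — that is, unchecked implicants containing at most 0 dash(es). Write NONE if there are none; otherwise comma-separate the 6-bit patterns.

Round 0: 000000 001100✓ 001101✓ 010111 100010✓ 100011✓ 101000✓ 101010✓ 101100✓ 111000✓
Round 1: -01100 00110- 1-1000 10-010 10001- 101-00 1010-0
PIs = {-01100, 000000, 00110-, 010111, 1-1000, 10-010, 10001-, 101-00, 1010-0}

000000, 010111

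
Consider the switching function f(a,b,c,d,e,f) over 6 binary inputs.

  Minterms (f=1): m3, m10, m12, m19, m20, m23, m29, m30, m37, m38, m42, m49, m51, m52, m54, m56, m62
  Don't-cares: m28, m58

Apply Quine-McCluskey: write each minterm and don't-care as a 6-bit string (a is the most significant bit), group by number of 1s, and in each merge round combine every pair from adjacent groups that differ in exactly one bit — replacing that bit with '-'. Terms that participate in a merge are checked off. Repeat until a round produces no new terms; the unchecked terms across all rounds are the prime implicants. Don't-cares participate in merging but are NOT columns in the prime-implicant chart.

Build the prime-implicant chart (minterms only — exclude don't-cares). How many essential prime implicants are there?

9

size-2^0 implicants → 000011(✓)  001010(✓)  001100(✓)  010011(✓)  010100(✓)  010111(✓)  011100(✓)  011101(✓)  011110(✓)  100101  100110(✓)  101010(✓)  110001(✓)  110011(✓)  110100(✓)  110110(✓)  111000(✓)  111010(✓)  111110(✓)
size-2^1 implicants → -01010  -10011  -10100  -11110  0-0011  0-1100  01-100  010-11  0111-0  01110-  1-0110  1-1010  11-110  1100-1  1101-0  111-10  1110-0
Unchecked terms (primes): -01010, -10011, -10100, -11110, 0-0011, 0-1100, 01-100, 010-11, 0111-0, 01110-, 1-0110, 1-1010, 100101, 11-110, 1100-1, 1101-0, 111-10, 1110-0
Minterm coverage:
  m3 ⊆ 0-0011 [E]
  m10 ⊆ -01010 [E]
  m12 ⊆ 0-1100 [E]
  m19 ⊆ -10011,0-0011,010-11
  m20 ⊆ -10100,01-100
  m23 ⊆ 010-11 [E]
  m29 ⊆ 01110- [E]
  m30 ⊆ -11110,0111-0
  m37 ⊆ 100101 [E]
  m38 ⊆ 1-0110 [E]
  m42 ⊆ -01010,1-1010
  m49 ⊆ 1100-1 [E]
  m51 ⊆ -10011,1100-1
  m52 ⊆ -10100,1101-0
  m54 ⊆ 1-0110,11-110,1101-0
  m56 ⊆ 1110-0 [E]
  m62 ⊆ -11110,11-110,111-10
E = {-01010, 0-0011, 0-1100, 010-11, 01110-, 1-0110, 100101, 1100-1, 1110-0}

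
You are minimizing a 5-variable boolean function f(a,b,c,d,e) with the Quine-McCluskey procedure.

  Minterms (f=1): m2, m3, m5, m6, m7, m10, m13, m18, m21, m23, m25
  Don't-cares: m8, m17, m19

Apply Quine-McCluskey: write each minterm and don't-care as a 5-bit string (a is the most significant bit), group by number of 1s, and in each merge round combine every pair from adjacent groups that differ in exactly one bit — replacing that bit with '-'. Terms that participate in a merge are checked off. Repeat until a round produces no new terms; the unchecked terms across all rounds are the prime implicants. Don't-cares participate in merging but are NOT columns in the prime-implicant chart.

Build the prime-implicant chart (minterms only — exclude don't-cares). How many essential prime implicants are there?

4

Round 0: 00010✓ 00011✓ 00101✓ 00110✓ 00111✓ 01000✓ 01010✓ 01101✓ 10001✓ 10010✓ 10011✓ 10101✓ 10111✓ 11001✓
Round 1: -0010✓ -0011✓ -0101✓ -0111✓ 0-010 0-101 00-10✓ 00-11✓ 0001-✓ 001-1✓ 0011-✓ 010-0 1-001 10-01✓ 10-11✓ 100-1✓ 1001-✓ 101-1✓
Round 2: -0-11 -001- -01-1 00-1- 10--1
PIs = {-0-11, -001-, -01-1, 0-010, 0-101, 00-1-, 010-0, 1-001, 10--1}
Coverage chart:
  m2: -001-,0-010,00-1-
  m3: -0-11,-001-,00-1-
  m5: -01-1,0-101
  m6: 00-1- ←essential
  m7: -0-11,-01-1,00-1-
  m10: 0-010,010-0
  m13: 0-101 ←essential
  m18: -001- ←essential
  m21: -01-1,10--1
  m23: -0-11,-01-1,10--1
  m25: 1-001 ←essential
Essential: -001-, 0-101, 00-1-, 1-001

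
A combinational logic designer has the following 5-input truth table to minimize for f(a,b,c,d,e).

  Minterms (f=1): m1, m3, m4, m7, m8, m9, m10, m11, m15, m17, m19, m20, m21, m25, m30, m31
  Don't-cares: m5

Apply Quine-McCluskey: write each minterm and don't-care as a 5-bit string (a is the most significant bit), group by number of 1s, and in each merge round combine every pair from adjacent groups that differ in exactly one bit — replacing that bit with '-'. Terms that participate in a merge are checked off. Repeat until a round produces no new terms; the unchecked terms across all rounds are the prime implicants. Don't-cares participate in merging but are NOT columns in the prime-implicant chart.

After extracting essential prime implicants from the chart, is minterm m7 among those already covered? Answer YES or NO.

[col 0] 00001*, 00011*, 00100*, 00101*, 00111*, 01000*, 01001*, 01010*, 01011*, 01111*, 10001*, 10011*, 10100*, 10101*, 11001*, 11110*, 11111*
[col 1] -0001*, -0011*, -0100*, -0101*, -1001*, -1111, 0-001*, 0-011*, 0-111*, 00-01*, 00-11*, 000-1*, 001-1*, 0010-*, 01-11*, 010-0*, 010-1*, 0100-*, 0101-*, 1-001*, 10-01*, 100-1*, 1010-*, 1111-
[col 2] --001, -0-01, -00-1, -010-, 0--11, 0-0-1, 00--1, 010--
Prime implicants: --001, -0-01, -00-1, -010-, -1111, 0--11, 0-0-1, 00--1, 010--, 1111-
PI chart (minterm → PIs covering it):
  1 | --001,-0-01,-00-1,0-0-1,00--1
  3 | -00-1,0--11,0-0-1,00--1
  4 | -010-  (sole → essential)
  7 | 0--11,00--1
  8 | 010--  (sole → essential)
  9 | --001,0-0-1,010--
  10 | 010--  (sole → essential)
  11 | 0--11,0-0-1,010--
  15 | -1111,0--11
  17 | --001,-0-01,-00-1
  19 | -00-1  (sole → essential)
  20 | -010-  (sole → essential)
  21 | -0-01,-010-
  25 | --001  (sole → essential)
  30 | 1111-  (sole → essential)
  31 | -1111,1111-
Essential prime implicants: --001, -00-1, -010-, 010--, 1111-

NO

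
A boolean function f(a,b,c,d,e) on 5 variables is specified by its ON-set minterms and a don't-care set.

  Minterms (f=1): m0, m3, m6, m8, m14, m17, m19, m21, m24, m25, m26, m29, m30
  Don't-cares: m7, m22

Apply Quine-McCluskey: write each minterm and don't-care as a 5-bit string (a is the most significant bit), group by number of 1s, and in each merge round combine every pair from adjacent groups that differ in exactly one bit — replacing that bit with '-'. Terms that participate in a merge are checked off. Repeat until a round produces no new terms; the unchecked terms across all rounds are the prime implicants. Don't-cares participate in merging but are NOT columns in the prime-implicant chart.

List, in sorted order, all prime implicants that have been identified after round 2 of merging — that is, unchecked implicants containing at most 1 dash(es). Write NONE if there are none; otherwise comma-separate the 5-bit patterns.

Round 0: 00000✓ 00011✓ 00110✓ 00111✓ 01000✓ 01110✓ 10001✓ 10011✓ 10101✓ 10110✓ 11000✓ 11001✓ 11010✓ 11101✓ 11110✓
Round 1: -0011 -0110✓ -1000 -1110✓ 0-000 0-110✓ 00-11 0011- 1-001✓ 1-101✓ 1-110✓ 10-01✓ 100-1 11-01✓ 11-10 110-0 1100-
Round 2: --110 1--01
PIs = {--110, -0011, -1000, 0-000, 00-11, 0011-, 1--01, 100-1, 11-10, 110-0, 1100-}

-0011, -1000, 0-000, 00-11, 0011-, 100-1, 11-10, 110-0, 1100-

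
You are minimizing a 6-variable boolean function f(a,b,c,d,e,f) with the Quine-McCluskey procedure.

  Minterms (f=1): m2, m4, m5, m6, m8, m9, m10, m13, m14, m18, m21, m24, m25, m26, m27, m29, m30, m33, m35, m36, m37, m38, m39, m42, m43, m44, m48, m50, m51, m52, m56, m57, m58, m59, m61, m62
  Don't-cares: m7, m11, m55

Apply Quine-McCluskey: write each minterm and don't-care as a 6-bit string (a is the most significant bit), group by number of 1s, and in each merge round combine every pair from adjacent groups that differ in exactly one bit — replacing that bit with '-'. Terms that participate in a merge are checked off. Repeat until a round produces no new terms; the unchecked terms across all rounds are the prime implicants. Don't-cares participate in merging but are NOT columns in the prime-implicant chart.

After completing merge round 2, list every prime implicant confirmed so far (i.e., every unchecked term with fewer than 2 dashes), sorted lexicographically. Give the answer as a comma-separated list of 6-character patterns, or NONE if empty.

1-0100, 10-100, 110-00

[col 0] 000010*, 000100*, 000101*, 000110*, 000111*, 001000*, 001001*, 001010*, 001011*, 001101*, 001110*, 010010*, 010101*, 011000*, 011001*, 011010*, 011011*, 011101*, 011110*, 100001*, 100011*, 100100*, 100101*, 100110*, 100111*, 101010*, 101011*, 101100*, 110000*, 110010*, 110011*, 110100*, 110111*, 111000*, 111001*, 111010*, 111011*, 111101*, 111110*
[col 1] -00100*, -00101*, -00110*, -00111*, -01010*, -01011*, -10010*, -11000*, -11001*, -11010*, -11011*, -11101*, -11110*, 0-0010*, 0-0101*, 0-1000*, 0-1001*, 0-1010*, 0-1011*, 0-1101*, 0-1110*, 00-010*, 00-101*, 00-110*, 000-10*, 0001-0*, 0001-1*, 00010-*, 00011-*, 001-01*, 001-10*, 0010-0*, 0010-1*, 00100-*, 00101-*, 01-010*, 01-101*, 011-01*, 011-10*, 0110-0*, 0110-1*, 01100-*, 01101-*, 1-0011*, 1-0100, 1-0111*, 1-1010*, 1-1011*, 10-011*, 10-100, 100-01*, 100-11*, 1000-1*, 1001-0*, 1001-1*, 10010-*, 10011-*, 10101-*, 11-000*, 11-010*, 11-011*, 110-00, 110-11*, 1100-0*, 11001-*, 111-01*, 111-10*, 1110-0*, 1110-1*, 11100-*, 11101-*
[col 2] --1010*, --1011*, -001-0*, -001-1*, -0010-*, -0011-*, -0101-*, -1-010, -11-01, -11-10, -110-0*, -110-1*, -1100-*, -1101-*, 0--010, 0--101, 0-1-01, 0-1-10, 0-10-0*, 0-10-1*, 0-100-*, 0-101-*, 00--10, 0001--*, 0010--*, 0110--*, 1--011, 1-0-11, 1-101-*, 100--1, 1001--*, 11-0-0, 11-01-, 1110--*
[col 3] --101-, -001--, -110--, 0-10--
Prime implicants: --101-, -001--, -1-010, -11-01, -11-10, -110--, 0--010, 0--101, 0-1-01, 0-1-10, 0-10--, 00--10, 1--011, 1-0-11, 1-0100, 10-100, 100--1, 11-0-0, 11-01-, 110-00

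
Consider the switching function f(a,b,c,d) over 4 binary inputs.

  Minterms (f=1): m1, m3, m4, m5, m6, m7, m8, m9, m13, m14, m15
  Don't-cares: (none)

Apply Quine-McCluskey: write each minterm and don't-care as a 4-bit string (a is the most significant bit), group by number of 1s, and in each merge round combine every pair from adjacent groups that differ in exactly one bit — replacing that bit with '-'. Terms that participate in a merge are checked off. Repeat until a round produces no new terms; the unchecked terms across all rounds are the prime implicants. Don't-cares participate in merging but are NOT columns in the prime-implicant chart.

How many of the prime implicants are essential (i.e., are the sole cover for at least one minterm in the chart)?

Round 0: 0001✓ 0011✓ 0100✓ 0101✓ 0110✓ 0111✓ 1000✓ 1001✓ 1101✓ 1110✓ 1111✓
Round 1: -001✓ -101✓ -110✓ -111✓ 0-01✓ 0-11✓ 00-1✓ 01-0✓ 01-1✓ 010-✓ 011-✓ 1-01✓ 100- 11-1✓ 111-✓
Round 2: --01 -1-1 -11- 0--1 01--
PIs = {--01, -1-1, -11-, 0--1, 01--, 100-}
Coverage chart:
  m1: --01,0--1
  m3: 0--1 ←essential
  m4: 01-- ←essential
  m5: --01,-1-1,0--1,01--
  m6: -11-,01--
  m7: -1-1,-11-,0--1,01--
  m8: 100- ←essential
  m9: --01,100-
  m13: --01,-1-1
  m14: -11- ←essential
  m15: -1-1,-11-
Essential: -11-, 0--1, 01--, 100-

4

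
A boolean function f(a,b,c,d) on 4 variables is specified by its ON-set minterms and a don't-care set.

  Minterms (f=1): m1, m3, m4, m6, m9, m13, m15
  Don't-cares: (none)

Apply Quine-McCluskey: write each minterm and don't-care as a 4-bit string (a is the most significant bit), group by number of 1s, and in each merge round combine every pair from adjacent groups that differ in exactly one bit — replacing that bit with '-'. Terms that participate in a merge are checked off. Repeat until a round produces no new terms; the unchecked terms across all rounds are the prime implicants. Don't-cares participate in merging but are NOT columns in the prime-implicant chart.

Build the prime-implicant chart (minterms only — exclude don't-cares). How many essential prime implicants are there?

[col 0] 0001*, 0011*, 0100*, 0110*, 1001*, 1101*, 1111*
[col 1] -001, 00-1, 01-0, 1-01, 11-1
Prime implicants: -001, 00-1, 01-0, 1-01, 11-1
PI chart (minterm → PIs covering it):
  1 | -001,00-1
  3 | 00-1  (sole → essential)
  4 | 01-0  (sole → essential)
  6 | 01-0  (sole → essential)
  9 | -001,1-01
  13 | 1-01,11-1
  15 | 11-1  (sole → essential)
Essential prime implicants: 00-1, 01-0, 11-1

3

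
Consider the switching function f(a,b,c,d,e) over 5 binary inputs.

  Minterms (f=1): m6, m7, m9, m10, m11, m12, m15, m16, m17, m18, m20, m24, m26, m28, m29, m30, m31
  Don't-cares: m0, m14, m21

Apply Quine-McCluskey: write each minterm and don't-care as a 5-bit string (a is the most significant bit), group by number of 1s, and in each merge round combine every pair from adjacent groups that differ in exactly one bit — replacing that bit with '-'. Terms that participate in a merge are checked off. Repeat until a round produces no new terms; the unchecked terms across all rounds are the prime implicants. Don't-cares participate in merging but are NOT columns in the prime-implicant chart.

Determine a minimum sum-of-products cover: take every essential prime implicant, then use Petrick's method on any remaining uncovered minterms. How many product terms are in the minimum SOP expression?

7

Round 0: 00000✓ 00110✓ 00111✓ 01001✓ 01010✓ 01011✓ 01100✓ 01110✓ 01111✓ 10000✓ 10001✓ 10010✓ 10100✓ 10101✓ 11000✓ 11010✓ 11100✓ 11101✓ 11110✓ 11111✓
Round 1: -0000 -1010✓ -1100✓ -1110✓ -1111✓ 0-110✓ 0-111✓ 0011-✓ 01-10✓ 01-11✓ 010-1 0101-✓ 011-0✓ 0111-✓ 1-000✓ 1-010✓ 1-100✓ 1-101✓ 10-00✓ 10-01✓ 100-0✓ 1000-✓ 1010-✓ 11-00✓ 11-10✓ 110-0✓ 111-0✓ 111-1✓ 1110-✓ 1111-✓
Round 2: -1-10 -11-0 -111- 0-11- 01-1- 1--00 1-0-0 1-10- 10-0- 11--0 111--
PIs = {-0000, -1-10, -11-0, -111-, 0-11-, 01-1-, 010-1, 1--00, 1-0-0, 1-10-, 10-0-, 11--0, 111--}
Coverage chart:
  m6: 0-11- ←essential
  m7: 0-11- ←essential
  m9: 010-1 ←essential
  m10: -1-10,01-1-
  m11: 01-1-,010-1
  m12: -11-0 ←essential
  m15: -111-,0-11-,01-1-
  m16: -0000,1--00,1-0-0,10-0-
  m17: 10-0- ←essential
  m18: 1-0-0 ←essential
  m20: 1--00,1-10-,10-0-
  m24: 1--00,1-0-0,11--0
  m26: -1-10,1-0-0,11--0
  m28: -11-0,1--00,1-10-,11--0,111--
  m29: 1-10-,111--
  m30: -1-10,-11-0,-111-,11--0,111--
  m31: -111-,111--
Essential: -11-0, 0-11-, 010-1, 1-0-0, 10-0-
Petrick residual → -1-10, 111--
Min cover (7 terms): bde' + bce' + a'cd + a'bc'e + ac'e' + ab'd' + abc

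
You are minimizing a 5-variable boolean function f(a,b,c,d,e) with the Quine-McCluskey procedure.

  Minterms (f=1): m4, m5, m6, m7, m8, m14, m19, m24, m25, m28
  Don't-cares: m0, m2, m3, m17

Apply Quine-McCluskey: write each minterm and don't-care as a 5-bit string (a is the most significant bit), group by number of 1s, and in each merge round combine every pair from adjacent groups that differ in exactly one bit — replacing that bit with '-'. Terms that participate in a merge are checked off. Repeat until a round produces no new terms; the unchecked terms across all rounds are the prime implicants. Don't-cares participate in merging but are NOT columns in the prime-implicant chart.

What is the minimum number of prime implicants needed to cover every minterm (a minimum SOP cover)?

Round 0: 00000✓ 00010✓ 00011✓ 00100✓ 00101✓ 00110✓ 00111✓ 01000✓ 01110✓ 10001✓ 10011✓ 11000✓ 11001✓ 11100✓
Round 1: -0011 -1000 0-000 0-110 00-00✓ 00-10✓ 00-11✓ 000-0✓ 0001-✓ 001-0✓ 001-1✓ 0010-✓ 0011-✓ 1-001 100-1 11-00 1100-
Round 2: 00--0 00-1- 001--
PIs = {-0011, -1000, 0-000, 0-110, 00--0, 00-1-, 001--, 1-001, 100-1, 11-00, 1100-}
Coverage chart:
  m4: 00--0,001--
  m5: 001-- ←essential
  m6: 0-110,00--0,00-1-,001--
  m7: 00-1-,001--
  m8: -1000,0-000
  m14: 0-110 ←essential
  m19: -0011,100-1
  m24: -1000,11-00,1100-
  m25: 1-001,1100-
  m28: 11-00 ←essential
Essential: 0-110, 001--, 11-00
Petrick residual → -0011, -1000, 1-001
Min cover (6 terms): b'c'de + bc'd'e' + a'cde' + a'b'c + ac'd'e + abd'e'

6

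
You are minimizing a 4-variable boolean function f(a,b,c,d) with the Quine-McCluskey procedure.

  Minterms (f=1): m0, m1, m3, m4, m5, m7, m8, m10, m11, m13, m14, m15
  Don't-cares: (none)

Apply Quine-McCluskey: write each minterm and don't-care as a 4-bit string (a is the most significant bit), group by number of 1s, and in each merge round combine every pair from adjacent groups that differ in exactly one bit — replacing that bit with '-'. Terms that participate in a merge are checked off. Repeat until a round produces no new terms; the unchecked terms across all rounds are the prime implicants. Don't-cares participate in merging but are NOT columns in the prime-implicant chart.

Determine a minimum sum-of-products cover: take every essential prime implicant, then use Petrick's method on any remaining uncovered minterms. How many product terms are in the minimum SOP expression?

size-2^0 implicants → 0000(✓)  0001(✓)  0011(✓)  0100(✓)  0101(✓)  0111(✓)  1000(✓)  1010(✓)  1011(✓)  1101(✓)  1110(✓)  1111(✓)
size-2^1 implicants → -000  -011(✓)  -101(✓)  -111(✓)  0-00(✓)  0-01(✓)  0-11(✓)  00-1(✓)  000-(✓)  01-1(✓)  010-(✓)  1-10(✓)  1-11(✓)  10-0  101-(✓)  11-1(✓)  111-(✓)
size-2^2 implicants → --11  -1-1  0--1  0-0-  1-1-
Unchecked terms (primes): --11, -000, -1-1, 0--1, 0-0-, 1-1-, 10-0
Minterm coverage:
  m0 ⊆ -000,0-0-
  m1 ⊆ 0--1,0-0-
  m3 ⊆ --11,0--1
  m4 ⊆ 0-0- [E]
  m5 ⊆ -1-1,0--1,0-0-
  m7 ⊆ --11,-1-1,0--1
  m8 ⊆ -000,10-0
  m10 ⊆ 1-1-,10-0
  m11 ⊆ --11,1-1-
  m13 ⊆ -1-1 [E]
  m14 ⊆ 1-1- [E]
  m15 ⊆ --11,-1-1,1-1-
E = {-1-1, 0-0-, 1-1-}
Petrick residual → --11, -000
Cover = cd + b'c'd' + bd + a'c' + ac  |cover|=5

5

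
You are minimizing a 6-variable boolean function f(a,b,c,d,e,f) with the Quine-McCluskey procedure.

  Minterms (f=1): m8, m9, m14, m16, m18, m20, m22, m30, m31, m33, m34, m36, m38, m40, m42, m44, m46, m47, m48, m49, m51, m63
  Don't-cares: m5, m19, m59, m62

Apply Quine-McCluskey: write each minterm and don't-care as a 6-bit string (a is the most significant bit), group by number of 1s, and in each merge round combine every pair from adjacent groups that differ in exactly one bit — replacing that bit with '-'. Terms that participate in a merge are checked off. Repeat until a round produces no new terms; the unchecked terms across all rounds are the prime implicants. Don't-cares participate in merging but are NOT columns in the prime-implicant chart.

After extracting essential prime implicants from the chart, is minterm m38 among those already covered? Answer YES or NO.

YES

Round 0: 000101 001000✓ 001001✓ 001110✓ 010000✓ 010010✓ 010011✓ 010100✓ 010110✓ 011110✓ 011111✓ 100001✓ 100010✓ 100100✓ 100110✓ 101000✓ 101010✓ 101100✓ 101110✓ 101111✓ 110000✓ 110001✓ 110011✓ 111011✓ 111110✓ 111111✓
Round 1: -01000 -01110✓ -10000 -10011 -11110✓ -11111✓ 0-1110✓ 00100- 01-110 010-00✓ 010-10✓ 0100-0✓ 01001- 0101-0✓ 01111-✓ 1-0001 1-1110✓ 1-1111✓ 10-010✓ 10-100✓ 10-110✓ 100-10✓ 1001-0✓ 101-00✓ 101-10✓ 1010-0✓ 1011-0✓ 10111-✓ 11-011 1100-1 11000- 111-11 11111-✓
Round 2: --1110 -1111- 010--0 1-111- 10--10 10-1-0 101--0
PIs = {--1110, -01000, -10000, -10011, -1111-, 000101, 00100-, 01-110, 010--0, 01001-, 1-0001, 1-111-, 10--10, 10-1-0, 101--0, 11-011, 1100-1, 11000-, 111-11}
Coverage chart:
  m8: -01000,00100-
  m9: 00100- ←essential
  m14: --1110 ←essential
  m16: -10000,010--0
  m18: 010--0,01001-
  m20: 010--0 ←essential
  m22: 01-110,010--0
  m30: --1110,-1111-,01-110
  m31: -1111- ←essential
  m33: 1-0001 ←essential
  m34: 10--10 ←essential
  m36: 10-1-0 ←essential
  m38: 10--10,10-1-0
  m40: -01000,101--0
  m42: 10--10,101--0
  m44: 10-1-0,101--0
  m46: --1110,1-111-,10--10,10-1-0,101--0
  m47: 1-111- ←essential
  m48: -10000,11000-
  m49: 1-0001,1100-1,11000-
  m51: -10011,11-011,1100-1
  m63: -1111-,1-111-,111-11
Essential: --1110, -1111-, 00100-, 010--0, 1-0001, 1-111-, 10--10, 10-1-0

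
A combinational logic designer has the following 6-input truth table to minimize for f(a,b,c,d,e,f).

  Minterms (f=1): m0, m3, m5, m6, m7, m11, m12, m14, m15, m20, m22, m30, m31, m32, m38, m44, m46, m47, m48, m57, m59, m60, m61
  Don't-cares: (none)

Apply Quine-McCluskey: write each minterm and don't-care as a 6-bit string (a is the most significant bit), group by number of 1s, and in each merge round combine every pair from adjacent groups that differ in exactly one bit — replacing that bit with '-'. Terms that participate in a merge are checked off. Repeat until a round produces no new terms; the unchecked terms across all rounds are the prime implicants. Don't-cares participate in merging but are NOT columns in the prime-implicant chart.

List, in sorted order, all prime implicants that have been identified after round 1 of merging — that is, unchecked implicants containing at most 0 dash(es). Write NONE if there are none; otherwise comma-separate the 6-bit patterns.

NONE

size-2^0 implicants → 000000(✓)  000011(✓)  000101(✓)  000110(✓)  000111(✓)  001011(✓)  001100(✓)  001110(✓)  001111(✓)  010100(✓)  010110(✓)  011110(✓)  011111(✓)  100000(✓)  100110(✓)  101100(✓)  101110(✓)  101111(✓)  110000(✓)  111001(✓)  111011(✓)  111100(✓)  111101(✓)
size-2^1 implicants → -00000  -00110(✓)  -01100(✓)  -01110(✓)  -01111(✓)  0-0110(✓)  0-1110(✓)  0-1111(✓)  00-011(✓)  00-110(✓)  00-111(✓)  000-11(✓)  0001-1  00011-(✓)  001-11(✓)  0011-0(✓)  00111-(✓)  01-110(✓)  0101-0  01111-(✓)  1-0000  1-1100  10-110(✓)  1011-0(✓)  10111-(✓)  111-01  1110-1  11110-
size-2^2 implicants → -0-110  -011-0  -0111-  0--110  0-111-  00--11  00-11-
Unchecked terms (primes): -0-110, -00000, -011-0, -0111-, 0--110, 0-111-, 00--11, 00-11-, 0001-1, 0101-0, 1-0000, 1-1100, 111-01, 1110-1, 11110-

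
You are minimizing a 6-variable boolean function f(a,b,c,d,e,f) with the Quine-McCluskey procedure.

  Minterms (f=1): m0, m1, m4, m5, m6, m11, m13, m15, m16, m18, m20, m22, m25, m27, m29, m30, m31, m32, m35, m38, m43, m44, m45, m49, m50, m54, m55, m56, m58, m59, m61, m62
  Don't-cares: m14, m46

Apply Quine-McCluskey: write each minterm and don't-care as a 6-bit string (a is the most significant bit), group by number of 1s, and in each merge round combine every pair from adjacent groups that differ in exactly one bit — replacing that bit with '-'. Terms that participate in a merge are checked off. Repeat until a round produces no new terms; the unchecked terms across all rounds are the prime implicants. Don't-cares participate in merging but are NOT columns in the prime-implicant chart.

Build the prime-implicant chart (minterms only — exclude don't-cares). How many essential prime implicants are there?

9

Round 0: 000000✓ 000001✓ 000100✓ 000101✓ 000110✓ 001011✓ 001101✓ 001110✓ 001111✓ 010000✓ 010010✓ 010100✓ 010110✓ 011001✓ 011011✓ 011101✓ 011110✓ 011111✓ 100000✓ 100011✓ 100110✓ 101011✓ 101100✓ 101101✓ 101110✓ 110001 110010✓ 110110✓ 110111✓ 111000✓ 111010✓ 111011✓ 111101✓ 111110✓
Round 1: -00000 -00110✓ -01011✓ -01101✓ -01110✓ -10010✓ -10110✓ -11011✓ -11101✓ -11110✓ 0-0000✓ 0-0100✓ 0-0110✓ 0-1011✓ 0-1101✓ 0-1110✓ 0-1111✓ 00-101 00-110✓ 000-00✓ 000-01✓ 00000-✓ 0001-0✓ 00010-✓ 001-11✓ 0011-1✓ 00111-✓ 01-110✓ 010-00✓ 010-10✓ 0100-0✓ 0101-0✓ 011-01✓ 011-11✓ 0110-1✓ 0111-1✓ 01111-✓ 1-0110✓ 1-1011✓ 1-1101✓ 1-1110✓ 10-011 10-110✓ 1011-0 10110- 11-010✓ 11-110✓ 110-10✓ 11011- 111-10✓ 1110-0 11101-
Round 2: --0110✓ --1011 --1101 --1110✓ -0-110✓ -1-110✓ -10-10 0--110✓ 0-0-00 0-01-0 0-1-11 0-11-1 0-111- 000-0- 010--0 011--1 1--110✓ 11--10
Round 3: ---110
PIs = {---110, --1011, --1101, -00000, -10-10, 0-0-00, 0-01-0, 0-1-11, 0-11-1, 0-111-, 00-101, 000-0-, 010--0, 011--1, 10-011, 1011-0, 10110-, 11--10, 110001, 11011-, 1110-0, 11101-}
Coverage chart:
  m0: -00000,0-0-00,000-0-
  m1: 000-0- ←essential
  m4: 0-0-00,0-01-0,000-0-
  m5: 00-101,000-0-
  m6: ---110,0-01-0
  m11: --1011,0-1-11
  m13: --1101,0-11-1,00-101
  m15: 0-1-11,0-11-1,0-111-
  m16: 0-0-00,010--0
  m18: -10-10,010--0
  m20: 0-0-00,0-01-0,010--0
  m22: ---110,-10-10,0-01-0,010--0
  m25: 011--1 ←essential
  m27: --1011,0-1-11,011--1
  m29: --1101,0-11-1,011--1
  m30: ---110,0-111-
  m31: 0-1-11,0-11-1,0-111-,011--1
  m32: -00000 ←essential
  m35: 10-011 ←essential
  m38: ---110 ←essential
  m43: --1011,10-011
  m44: 1011-0,10110-
  m45: --1101,10110-
  m49: 110001 ←essential
  m50: -10-10,11--10
  m54: ---110,-10-10,11--10,11011-
  m55: 11011- ←essential
  m56: 1110-0 ←essential
  m58: 11--10,1110-0,11101-
  m59: --1011,11101-
  m61: --1101 ←essential
  m62: ---110,11--10
Essential: ---110, --1101, -00000, 000-0-, 011--1, 10-011, 110001, 11011-, 1110-0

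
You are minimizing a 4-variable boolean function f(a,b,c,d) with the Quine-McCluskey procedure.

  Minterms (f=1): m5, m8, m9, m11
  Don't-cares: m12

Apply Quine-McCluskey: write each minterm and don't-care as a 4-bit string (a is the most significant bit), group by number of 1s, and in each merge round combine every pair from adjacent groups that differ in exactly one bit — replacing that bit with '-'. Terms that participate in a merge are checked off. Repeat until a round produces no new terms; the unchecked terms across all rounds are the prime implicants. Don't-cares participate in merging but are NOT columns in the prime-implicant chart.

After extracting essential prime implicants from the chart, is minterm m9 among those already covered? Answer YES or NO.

Round 0: 0101 1000✓ 1001✓ 1011✓ 1100✓
Round 1: 1-00 10-1 100-
PIs = {0101, 1-00, 10-1, 100-}
Coverage chart:
  m5: 0101 ←essential
  m8: 1-00,100-
  m9: 10-1,100-
  m11: 10-1 ←essential
Essential: 0101, 10-1

YES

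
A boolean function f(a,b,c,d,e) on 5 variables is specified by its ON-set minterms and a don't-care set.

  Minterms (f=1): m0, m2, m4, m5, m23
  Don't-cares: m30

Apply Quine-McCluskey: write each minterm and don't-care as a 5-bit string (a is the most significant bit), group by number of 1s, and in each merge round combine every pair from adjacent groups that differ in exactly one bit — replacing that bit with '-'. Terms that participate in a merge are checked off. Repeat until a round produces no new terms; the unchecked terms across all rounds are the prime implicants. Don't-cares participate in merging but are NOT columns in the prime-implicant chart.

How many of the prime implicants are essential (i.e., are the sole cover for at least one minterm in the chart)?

3

[col 0] 00000*, 00010*, 00100*, 00101*, 10111, 11110
[col 1] 00-00, 000-0, 0010-
Prime implicants: 00-00, 000-0, 0010-, 10111, 11110
PI chart (minterm → PIs covering it):
  0 | 00-00,000-0
  2 | 000-0  (sole → essential)
  4 | 00-00,0010-
  5 | 0010-  (sole → essential)
  23 | 10111  (sole → essential)
Essential prime implicants: 000-0, 0010-, 10111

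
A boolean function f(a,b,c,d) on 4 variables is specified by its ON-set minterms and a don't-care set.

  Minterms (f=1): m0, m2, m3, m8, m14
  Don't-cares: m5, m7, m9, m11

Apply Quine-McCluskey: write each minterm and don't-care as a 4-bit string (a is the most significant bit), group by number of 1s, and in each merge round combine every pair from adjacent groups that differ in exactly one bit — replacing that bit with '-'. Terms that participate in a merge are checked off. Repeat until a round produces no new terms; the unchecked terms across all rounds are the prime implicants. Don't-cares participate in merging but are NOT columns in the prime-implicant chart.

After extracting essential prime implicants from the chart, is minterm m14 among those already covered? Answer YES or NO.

Round 0: 0000✓ 0010✓ 0011✓ 0101✓ 0111✓ 1000✓ 1001✓ 1011✓ 1110
Round 1: -000 -011 0-11 00-0 001- 01-1 10-1 100-
PIs = {-000, -011, 0-11, 00-0, 001-, 01-1, 10-1, 100-, 1110}
Coverage chart:
  m0: -000,00-0
  m2: 00-0,001-
  m3: -011,0-11,001-
  m8: -000,100-
  m14: 1110 ←essential
Essential: 1110

YES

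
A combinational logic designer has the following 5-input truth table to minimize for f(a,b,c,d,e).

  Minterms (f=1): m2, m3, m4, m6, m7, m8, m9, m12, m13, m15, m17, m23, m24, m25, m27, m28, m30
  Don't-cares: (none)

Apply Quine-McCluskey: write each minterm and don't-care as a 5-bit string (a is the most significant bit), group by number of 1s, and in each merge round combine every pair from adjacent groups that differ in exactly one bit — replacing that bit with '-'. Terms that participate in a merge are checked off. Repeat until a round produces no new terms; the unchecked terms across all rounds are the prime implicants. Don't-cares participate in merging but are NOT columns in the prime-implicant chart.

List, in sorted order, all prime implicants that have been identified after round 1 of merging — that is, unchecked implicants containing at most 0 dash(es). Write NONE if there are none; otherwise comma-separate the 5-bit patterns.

NONE

Round 0: 00010✓ 00011✓ 00100✓ 00110✓ 00111✓ 01000✓ 01001✓ 01100✓ 01101✓ 01111✓ 10001✓ 10111✓ 11000✓ 11001✓ 11011✓ 11100✓ 11110✓
Round 1: -0111 -1000✓ -1001✓ -1100✓ 0-100 0-111 00-10✓ 00-11✓ 0001-✓ 001-0 0011-✓ 01-00✓ 01-01✓ 0100-✓ 011-1 0110-✓ 1-001 11-00✓ 110-1 1100-✓ 111-0
Round 2: -1-00 -100- 00-1- 01-0-
PIs = {-0111, -1-00, -100-, 0-100, 0-111, 00-1-, 001-0, 01-0-, 011-1, 1-001, 110-1, 111-0}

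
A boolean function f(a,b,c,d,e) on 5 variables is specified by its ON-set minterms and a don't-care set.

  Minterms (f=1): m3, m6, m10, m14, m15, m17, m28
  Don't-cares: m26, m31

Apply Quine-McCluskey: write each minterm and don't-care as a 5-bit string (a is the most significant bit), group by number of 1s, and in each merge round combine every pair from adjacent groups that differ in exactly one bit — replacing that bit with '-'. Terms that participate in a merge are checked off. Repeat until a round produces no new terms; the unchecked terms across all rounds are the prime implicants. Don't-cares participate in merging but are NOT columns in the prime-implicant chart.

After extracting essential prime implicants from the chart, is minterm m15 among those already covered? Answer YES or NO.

[col 0] 00011, 00110*, 01010*, 01110*, 01111*, 10001, 11010*, 11100, 11111*
[col 1] -1010, -1111, 0-110, 01-10, 0111-
Prime implicants: -1010, -1111, 0-110, 00011, 01-10, 0111-, 10001, 11100
PI chart (minterm → PIs covering it):
  3 | 00011  (sole → essential)
  6 | 0-110  (sole → essential)
  10 | -1010,01-10
  14 | 0-110,01-10,0111-
  15 | -1111,0111-
  17 | 10001  (sole → essential)
  28 | 11100  (sole → essential)
Essential prime implicants: 0-110, 00011, 10001, 11100

NO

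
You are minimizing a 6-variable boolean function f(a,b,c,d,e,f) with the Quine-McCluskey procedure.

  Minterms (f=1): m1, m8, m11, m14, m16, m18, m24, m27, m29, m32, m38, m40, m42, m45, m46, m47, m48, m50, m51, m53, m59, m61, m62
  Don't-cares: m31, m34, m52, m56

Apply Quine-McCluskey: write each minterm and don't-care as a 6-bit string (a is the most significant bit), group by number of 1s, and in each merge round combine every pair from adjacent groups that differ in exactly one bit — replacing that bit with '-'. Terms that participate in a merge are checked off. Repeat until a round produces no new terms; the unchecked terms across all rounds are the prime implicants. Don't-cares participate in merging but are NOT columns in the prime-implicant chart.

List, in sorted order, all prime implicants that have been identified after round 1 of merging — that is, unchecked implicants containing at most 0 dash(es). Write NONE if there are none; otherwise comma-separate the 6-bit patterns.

[col 0] 000001, 001000*, 001011*, 001110*, 010000*, 010010*, 011000*, 011011*, 011101*, 011111*, 100000*, 100010*, 100110*, 101000*, 101010*, 101101*, 101110*, 101111*, 110000*, 110010*, 110011*, 110100*, 110101*, 111000*, 111011*, 111101*, 111110*
[col 1] -01000*, -01110, -10000*, -10010*, -11000*, -11011, -11101, 0-1000*, 0-1011, 01-000*, 0100-0*, 011-11, 0111-1, 1-0000*, 1-0010*, 1-1000*, 1-1101, 1-1110, 10-000*, 10-010*, 10-110*, 100-10*, 1000-0*, 101-10*, 1010-0*, 1011-1, 10111-, 11-000*, 11-011, 11-101, 110-00, 1100-0*, 11001-, 11010-
[col 2] --1000, -1-000, -100-0, 1--000, 1-00-0, 10--10, 10-0-0
Prime implicants: --1000, -01110, -1-000, -100-0, -11011, -11101, 0-1011, 000001, 011-11, 0111-1, 1--000, 1-00-0, 1-1101, 1-1110, 10--10, 10-0-0, 1011-1, 10111-, 11-011, 11-101, 110-00, 11001-, 11010-

000001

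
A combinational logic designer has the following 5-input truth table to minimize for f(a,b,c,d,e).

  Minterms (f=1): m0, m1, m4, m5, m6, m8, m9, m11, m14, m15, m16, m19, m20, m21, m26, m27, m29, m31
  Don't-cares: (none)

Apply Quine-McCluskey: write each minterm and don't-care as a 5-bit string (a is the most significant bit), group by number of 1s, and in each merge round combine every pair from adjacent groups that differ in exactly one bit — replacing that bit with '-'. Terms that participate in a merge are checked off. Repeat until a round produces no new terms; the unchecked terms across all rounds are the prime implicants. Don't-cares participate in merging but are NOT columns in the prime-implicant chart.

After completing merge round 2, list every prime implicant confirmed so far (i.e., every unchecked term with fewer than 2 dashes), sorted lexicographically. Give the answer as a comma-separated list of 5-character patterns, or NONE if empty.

0-110, 001-0, 010-1, 0111-, 1-011, 1-101, 1101-, 111-1

Round 0: 00000✓ 00001✓ 00100✓ 00101✓ 00110✓ 01000✓ 01001✓ 01011✓ 01110✓ 01111✓ 10000✓ 10011✓ 10100✓ 10101✓ 11010✓ 11011✓ 11101✓ 11111✓
Round 1: -0000✓ -0100✓ -0101✓ -1011✓ -1111✓ 0-000✓ 0-001✓ 0-110 00-00✓ 00-01✓ 0000-✓ 001-0 0010-✓ 01-11✓ 010-1 0100-✓ 0111- 1-011 1-101 10-00✓ 1010-✓ 11-11✓ 1101- 111-1
Round 2: -0-00 -010- -1-11 0-00- 00-0-
PIs = {-0-00, -010-, -1-11, 0-00-, 0-110, 00-0-, 001-0, 010-1, 0111-, 1-011, 1-101, 1101-, 111-1}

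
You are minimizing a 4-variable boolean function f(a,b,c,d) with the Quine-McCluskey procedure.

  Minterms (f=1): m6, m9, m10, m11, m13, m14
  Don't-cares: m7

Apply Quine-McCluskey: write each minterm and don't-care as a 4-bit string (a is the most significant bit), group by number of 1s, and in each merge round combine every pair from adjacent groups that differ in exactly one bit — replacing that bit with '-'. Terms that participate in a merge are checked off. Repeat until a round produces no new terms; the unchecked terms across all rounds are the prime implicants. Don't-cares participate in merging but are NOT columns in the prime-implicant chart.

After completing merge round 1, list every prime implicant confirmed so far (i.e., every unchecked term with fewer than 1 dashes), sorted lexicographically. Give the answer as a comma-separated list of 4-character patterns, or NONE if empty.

NONE

[col 0] 0110*, 0111*, 1001*, 1010*, 1011*, 1101*, 1110*
[col 1] -110, 011-, 1-01, 1-10, 10-1, 101-
Prime implicants: -110, 011-, 1-01, 1-10, 10-1, 101-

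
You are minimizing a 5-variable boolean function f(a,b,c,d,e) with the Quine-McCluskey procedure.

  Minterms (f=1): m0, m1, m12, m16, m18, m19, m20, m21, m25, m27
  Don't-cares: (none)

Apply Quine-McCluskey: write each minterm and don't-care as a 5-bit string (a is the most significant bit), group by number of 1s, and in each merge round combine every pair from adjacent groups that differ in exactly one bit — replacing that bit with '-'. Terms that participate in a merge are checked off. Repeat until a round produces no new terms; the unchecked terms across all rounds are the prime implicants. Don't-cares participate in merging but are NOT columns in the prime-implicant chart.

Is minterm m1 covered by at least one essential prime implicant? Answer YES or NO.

Round 0: 00000✓ 00001✓ 01100 10000✓ 10010✓ 10011✓ 10100✓ 10101✓ 11001✓ 11011✓
Round 1: -0000 0000- 1-011 10-00 100-0 1001- 1010- 110-1
PIs = {-0000, 0000-, 01100, 1-011, 10-00, 100-0, 1001-, 1010-, 110-1}
Coverage chart:
  m0: -0000,0000-
  m1: 0000- ←essential
  m12: 01100 ←essential
  m16: -0000,10-00,100-0
  m18: 100-0,1001-
  m19: 1-011,1001-
  m20: 10-00,1010-
  m21: 1010- ←essential
  m25: 110-1 ←essential
  m27: 1-011,110-1
Essential: 0000-, 01100, 1010-, 110-1

YES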